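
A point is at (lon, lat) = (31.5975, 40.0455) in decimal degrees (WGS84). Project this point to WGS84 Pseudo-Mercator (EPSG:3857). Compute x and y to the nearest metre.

Web Mercator is spherical with R = a = 6378137 m.
x = R·λ = 6378137 × 0.551480410 = 3517417.610 m.
y = R·ln tan(π/4 + φ/2) = 6378137 × 0.763946654 = 4872556.420 m.

x 3517418 m, y 4872556 m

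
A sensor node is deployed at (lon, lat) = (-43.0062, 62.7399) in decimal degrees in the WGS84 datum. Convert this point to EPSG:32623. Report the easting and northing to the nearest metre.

Zone 23 central meridian λ₀ = 6×23 − 183 = -45°; Δλ = +1.9938°.
Transverse Mercator on WGS84 with k₀ = 0.9996 gives E = 601876.602 m, N = 6958186.101 m.

E 601877 m, N 6958186 m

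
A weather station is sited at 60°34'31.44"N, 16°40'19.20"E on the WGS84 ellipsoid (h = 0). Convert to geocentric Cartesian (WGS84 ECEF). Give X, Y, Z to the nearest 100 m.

X 3009400 m, Y 901300 m, Z 5532300 m

WGS84: a = 6378137 m, e² = 0.006694380; N(φ) = a/√(1−e²sin²φ) = 6394395.166 m.
X = (N+h)·cosφ·cosλ = 3009367.525 m; Y = (N+h)·cosφ·sinλ = 901250.734 m; Z = (N(1−e²)+h)·sinφ = 5532252.525 m.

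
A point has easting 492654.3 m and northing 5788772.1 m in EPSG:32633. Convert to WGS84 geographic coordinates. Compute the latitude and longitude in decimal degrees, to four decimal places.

lat 52.2493°, lon 14.8924°

Zone 33N: λ₀ = 15°, k₀ = 0.9996, false easting 500000 m.
Meridian distance M = (N − FN)/k₀ = 5791088.5 m.
Inverse transverse Mercator on WGS84 gives φ = 52.24929989°, λ = 14.89239991°.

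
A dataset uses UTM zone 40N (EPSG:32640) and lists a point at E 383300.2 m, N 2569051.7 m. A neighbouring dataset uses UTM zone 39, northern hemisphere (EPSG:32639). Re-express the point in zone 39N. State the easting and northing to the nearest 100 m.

UTM 40N → geographic: φ = 23.22649965°, λ = 55.85940035°.
UTM 39N (λ₀ = 51°) forward: E = 997577.747 m, N = 2576928.484 m.

E 997600 m, N 2576900 m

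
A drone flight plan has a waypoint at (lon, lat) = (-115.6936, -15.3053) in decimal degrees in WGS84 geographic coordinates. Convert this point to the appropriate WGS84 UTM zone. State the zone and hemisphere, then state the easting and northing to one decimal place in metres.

Zone 11S: E 640257.0 m, N 8307483.9 m

Longitude -115.6936° lies in the 6° band [-120°, -114°), giving zone 11; latitude is south of the equator, so 11S.
Zone 11 central meridian λ₀ = 6×11 − 183 = -117°; Δλ = +1.3064°.
Transverse Mercator on WGS84 with k₀ = 0.9996 gives E = 640257.031 m, N = 8307483.889 m.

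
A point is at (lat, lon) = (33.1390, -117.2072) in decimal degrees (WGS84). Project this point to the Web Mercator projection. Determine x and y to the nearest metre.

x -13047446 m, y 3913768 m

Web Mercator is spherical with R = a = 6378137 m.
x = R·λ = 6378137 × -2.045651547 = -13047445.821 m.
y = R·ln tan(π/4 + φ/2) = 6378137 × 0.613622513 = 3913768.456 m.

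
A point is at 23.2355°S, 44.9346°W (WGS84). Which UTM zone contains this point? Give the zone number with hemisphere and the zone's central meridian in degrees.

UTM zone = ⌊(λ + 180)/6⌋ + 1; -44.9346° ∈ [-48°, -42°) → zone 23.
Hemisphere: S (φ < 0).
Central meridian λ₀ = 6×23 − 183 = -45°.

Zone 23S, central meridian -45°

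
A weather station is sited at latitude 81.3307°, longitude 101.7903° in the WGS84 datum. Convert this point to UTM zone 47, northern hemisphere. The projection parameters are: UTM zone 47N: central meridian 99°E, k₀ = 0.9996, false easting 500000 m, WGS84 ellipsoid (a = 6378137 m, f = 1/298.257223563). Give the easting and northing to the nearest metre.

E 546937 m, N 9031248 m

Zone 47 central meridian λ₀ = 6×47 − 183 = 99°; Δλ = +2.7903°.
Transverse Mercator on WGS84 with k₀ = 0.9996 gives E = 546936.725 m, N = 9031248.055 m.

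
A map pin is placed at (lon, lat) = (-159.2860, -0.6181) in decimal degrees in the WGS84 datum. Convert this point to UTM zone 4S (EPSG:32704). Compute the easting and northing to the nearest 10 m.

Zone 4 central meridian λ₀ = 6×4 − 183 = -159°; Δλ = -0.2860°.
Transverse Mercator on WGS84 with k₀ = 0.9996 gives E = 468177.067 m, N = 9931680.495 m.

E 468180 m, N 9931680 m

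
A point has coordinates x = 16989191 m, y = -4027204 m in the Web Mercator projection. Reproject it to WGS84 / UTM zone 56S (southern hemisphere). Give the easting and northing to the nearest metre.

Web Mercator inverse (R = 6378137 m) → φ = -33.98809807°, λ = 152.61649940°.
UTM 56S forward: E = 464579.512 m, N = 6239097.416 m.

E 464580 m, N 6239097 m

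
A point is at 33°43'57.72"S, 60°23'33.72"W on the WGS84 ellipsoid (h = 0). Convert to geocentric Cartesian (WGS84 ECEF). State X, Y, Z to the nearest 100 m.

X 2623300 m, Y -4616500 m, Z -3521800 m

WGS84: a = 6378137 m, e² = 0.006694380; N(φ) = a/√(1−e²sin²φ) = 6384730.751 m.
X = (N+h)·cosφ·cosλ = 2623311.046 m; Y = (N+h)·cosφ·sinλ = -4616492.938 m; Z = (N(1−e²)+h)·sinφ = -3521827.920 m.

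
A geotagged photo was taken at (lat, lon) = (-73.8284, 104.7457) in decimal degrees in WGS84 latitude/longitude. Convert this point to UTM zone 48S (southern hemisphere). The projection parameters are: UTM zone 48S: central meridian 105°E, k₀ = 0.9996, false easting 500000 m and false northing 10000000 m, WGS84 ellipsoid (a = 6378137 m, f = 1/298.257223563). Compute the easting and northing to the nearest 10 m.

Zone 48 central meridian λ₀ = 6×48 − 183 = 105°; Δλ = -0.2543°.
Transverse Mercator on WGS84 with k₀ = 0.9996 gives E = 492094.372 m, N = 1807089.217 m.

E 492090 m, N 1807090 m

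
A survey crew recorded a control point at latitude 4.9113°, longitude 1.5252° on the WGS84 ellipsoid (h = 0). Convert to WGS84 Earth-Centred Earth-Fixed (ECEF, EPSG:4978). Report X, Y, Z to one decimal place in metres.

X 6352623.7 m, Y 169145.3 m, Z 542412.0 m

WGS84: a = 6378137 m, e² = 0.006694380; N(φ) = a/√(1−e²sin²φ) = 6378293.485 m.
X = (N+h)·cosφ·cosλ = 6352623.702 m; Y = (N+h)·cosφ·sinλ = 169145.284 m; Z = (N(1−e²)+h)·sinφ = 542411.954 m.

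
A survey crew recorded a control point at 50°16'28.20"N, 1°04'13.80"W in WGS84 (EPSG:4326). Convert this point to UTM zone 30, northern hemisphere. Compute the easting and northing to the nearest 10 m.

E 637490 m, N 5570930 m

Zone 30 central meridian λ₀ = 6×30 − 183 = -3°; Δλ = +1.9295°.
Transverse Mercator on WGS84 with k₀ = 0.9996 gives E = 637487.949 m, N = 5570932.426 m.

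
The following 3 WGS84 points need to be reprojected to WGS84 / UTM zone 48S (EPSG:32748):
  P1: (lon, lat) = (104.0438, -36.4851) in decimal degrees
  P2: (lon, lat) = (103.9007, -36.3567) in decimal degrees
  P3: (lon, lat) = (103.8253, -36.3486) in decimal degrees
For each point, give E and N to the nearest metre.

P1: E 414350 m, N 5961820 m; P2: E 401369 m, N 5975926 m; P3: E 394593 m, N 5976745 m

UTM zone 48S: λ₀ = 105°, k₀ = 0.9996.
P1 (-36.4851°, 104.0438°) → (414349.677, 5961819.687) m.
P2 (-36.3567°, 103.9007°) → (401368.986, 5975926.173) m.
P3 (-36.3486°, 103.8253°) → (394592.777, 5976745.094) m.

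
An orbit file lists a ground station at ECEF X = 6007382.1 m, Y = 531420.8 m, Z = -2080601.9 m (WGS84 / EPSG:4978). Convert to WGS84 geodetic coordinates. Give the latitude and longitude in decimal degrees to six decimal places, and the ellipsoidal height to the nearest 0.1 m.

lat -19.153000°, lon 5.055300°, h 3799.2 m

λ = atan2(Y, X) = 5.05529968°; p = √(X²+Y²) = 6030841.4 m.
Bowring's method on WGS84 (a = 6378137 m, b = 6356752.314 m) gives φ = -19.15300015°, h = 3799.163 m.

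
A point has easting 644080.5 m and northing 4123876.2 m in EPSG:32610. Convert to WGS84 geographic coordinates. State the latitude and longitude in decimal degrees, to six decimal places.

Zone 10N: λ₀ = -123°, k₀ = 0.9996, false easting 500000 m.
Meridian distance M = (N − FN)/k₀ = 4125526.4 m.
Inverse transverse Mercator on WGS84 gives φ = 37.25030030°, λ = -121.37540034°.

lat 37.250300°, lon -121.375400°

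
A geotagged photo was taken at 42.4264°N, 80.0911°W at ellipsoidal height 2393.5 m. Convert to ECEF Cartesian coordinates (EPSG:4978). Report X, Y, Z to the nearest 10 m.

WGS84: a = 6378137 m, e² = 0.006694380; N(φ) = a/√(1−e²sin²φ) = 6387876.026 m.
X = (N+h)·cosφ·cosλ = 811701.502 m; Y = (N+h)·cosφ·sinλ = -4646578.241 m; Z = (N(1−e²)+h)·sinφ = 4282298.215 m.

X 811700 m, Y -4646580 m, Z 4282300 m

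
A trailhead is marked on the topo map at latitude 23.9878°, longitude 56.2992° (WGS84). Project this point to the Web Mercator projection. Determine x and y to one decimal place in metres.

Web Mercator is spherical with R = a = 6378137 m.
x = R·λ = 6378137 × 0.982606406 = 6267198.276 m.
y = R·ln tan(π/4 + φ/2) = 6378137 × 0.431461657 = 2751921.557 m.

x 6267198.3 m, y 2751921.6 m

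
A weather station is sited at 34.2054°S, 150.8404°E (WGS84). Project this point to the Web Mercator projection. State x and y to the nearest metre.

Web Mercator is spherical with R = a = 6378137 m.
x = R·λ = 6378137 × 2.632661625 = 16791476.519 m.
y = R·ln tan(π/4 + φ/2) = 6378137 × -0.635987544 = -4056415.686 m.

x 16791477 m, y -4056416 m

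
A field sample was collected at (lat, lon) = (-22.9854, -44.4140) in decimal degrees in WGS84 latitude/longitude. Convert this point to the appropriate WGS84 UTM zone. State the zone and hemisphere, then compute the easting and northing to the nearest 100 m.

Zone 23S: E 560100 m, N 7458000 m

Longitude -44.4140° lies in the 6° band [-48°, -42°), giving zone 23; latitude is south of the equator, so 23S.
Zone 23 central meridian λ₀ = 6×23 − 183 = -45°; Δλ = +0.5860°.
Transverse Mercator on WGS84 with k₀ = 0.9996 gives E = 560061.364 m, N = 7457976.510 m.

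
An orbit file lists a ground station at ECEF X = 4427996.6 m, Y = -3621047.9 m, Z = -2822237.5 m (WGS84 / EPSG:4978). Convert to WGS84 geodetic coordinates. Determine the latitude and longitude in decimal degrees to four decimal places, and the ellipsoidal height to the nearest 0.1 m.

λ = atan2(Y, X) = -39.27499965°; p = √(X²+Y²) = 5720064.8 m.
Bowring's method on WGS84 (a = 6378137 m, b = 6356752.314 m) gives φ = -26.41430034°, h = 4480.693 m.

lat -26.4143°, lon -39.2750°, h 4480.7 m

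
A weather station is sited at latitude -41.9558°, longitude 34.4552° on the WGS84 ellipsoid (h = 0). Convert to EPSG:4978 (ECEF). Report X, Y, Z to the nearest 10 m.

WGS84: a = 6378137 m, e² = 0.006694380; N(φ) = a/√(1−e²sin²φ) = 6387700.728 m.
X = (N+h)·cosφ·cosλ = 3916934.893 m; Y = (N+h)·cosφ·sinλ = 2687527.835 m; Z = (N(1−e²)+h)·sinφ = -4241954.159 m.

X 3916930 m, Y 2687530 m, Z -4241950 m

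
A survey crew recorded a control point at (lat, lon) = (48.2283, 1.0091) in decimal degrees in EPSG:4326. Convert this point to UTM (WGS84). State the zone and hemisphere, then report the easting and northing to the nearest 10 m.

Longitude 1.0091° lies in the 6° band [0°, 6°), giving zone 31; latitude is north of the equator, so 31N.
Zone 31 central meridian λ₀ = 6×31 − 183 = 3°; Δλ = -1.9909°.
Transverse Mercator on WGS84 with k₀ = 0.9996 gives E = 352147.550 m, N = 5343591.496 m.

Zone 31N: E 352150 m, N 5343590 m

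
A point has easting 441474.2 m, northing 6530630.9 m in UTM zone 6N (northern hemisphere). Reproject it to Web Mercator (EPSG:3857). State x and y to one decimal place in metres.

Unproject from UTM 6N (λ₀ = -147°) → φ = 58.91140034°, λ = -148.01610069°.
Web Mercator (R = 6378137 m): x = -16477076.958 m, y = 8161261.691 m.

x -16477077.0 m, y 8161261.7 m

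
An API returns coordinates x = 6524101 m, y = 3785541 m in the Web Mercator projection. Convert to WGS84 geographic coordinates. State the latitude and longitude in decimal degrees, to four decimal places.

lat 32.1692°, lon 58.6070°

R = 6378137 m. λ = x/R = 58.60699643°.
φ = 2·arctan(exp(y/R)) − 90° = 2·arctan(1.81035) − 90° = 32.16919767°.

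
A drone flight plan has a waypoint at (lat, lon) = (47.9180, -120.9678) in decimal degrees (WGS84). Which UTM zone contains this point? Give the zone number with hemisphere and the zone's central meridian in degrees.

UTM zone = ⌊(λ + 180)/6⌋ + 1; -120.9678° ∈ [-126°, -120°) → zone 10.
Hemisphere: N (φ ≥ 0).
Central meridian λ₀ = 6×10 − 183 = -123°.

Zone 10N, central meridian -123°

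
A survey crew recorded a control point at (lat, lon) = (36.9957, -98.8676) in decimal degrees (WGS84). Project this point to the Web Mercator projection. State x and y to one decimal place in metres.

Web Mercator is spherical with R = a = 6378137 m.
x = R·λ = 6378137 × -1.725565144 = -11005890.888 m.
y = R·ln tan(π/4 + φ/2) = 6378137 × 0.695894027 = 4438507.440 m.

x -11005890.9 m, y 4438507.4 m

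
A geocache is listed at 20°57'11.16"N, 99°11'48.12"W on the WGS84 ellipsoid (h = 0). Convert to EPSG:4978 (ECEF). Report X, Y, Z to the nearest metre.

WGS84: a = 6378137 m, e² = 0.006694380; N(φ) = a/√(1−e²sin²φ) = 6380868.851 m.
X = (N+h)·cosφ·cosλ = -952381.061 m; Y = (N+h)·cosφ·sinλ = -5882324.910 m; Z = (N(1−e²)+h)·sinφ = 2266546.535 m.

X -952381 m, Y -5882325 m, Z 2266547 m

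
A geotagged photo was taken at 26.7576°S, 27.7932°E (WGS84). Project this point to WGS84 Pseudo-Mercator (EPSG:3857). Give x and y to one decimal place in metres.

x 3093924.9 m, y -3093219.6 m

Web Mercator is spherical with R = a = 6378137 m.
x = R·λ = 6378137 × 0.485082850 = 3093924.872 m.
y = R·ln tan(π/4 + φ/2) = 6378137 × -0.484972270 = -3093219.577 m.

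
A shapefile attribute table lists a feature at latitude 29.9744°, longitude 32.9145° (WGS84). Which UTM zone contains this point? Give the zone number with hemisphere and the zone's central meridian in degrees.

Zone 36N, central meridian 33°

UTM zone = ⌊(λ + 180)/6⌋ + 1; 32.9145° ∈ [30°, 36°) → zone 36.
Hemisphere: N (φ ≥ 0).
Central meridian λ₀ = 6×36 − 183 = 33°.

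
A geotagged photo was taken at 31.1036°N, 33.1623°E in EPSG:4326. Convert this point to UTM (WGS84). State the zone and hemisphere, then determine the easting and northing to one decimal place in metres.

Longitude 33.1623° lies in the 6° band [30°, 36°), giving zone 36; latitude is north of the equator, so 36N.
Zone 36 central meridian λ₀ = 6×36 − 183 = 33°; Δλ = +0.1623°.
Transverse Mercator on WGS84 with k₀ = 0.9996 gives E = 515477.375 m, N = 3441094.832 m.

Zone 36N: E 515477.4 m, N 3441094.8 m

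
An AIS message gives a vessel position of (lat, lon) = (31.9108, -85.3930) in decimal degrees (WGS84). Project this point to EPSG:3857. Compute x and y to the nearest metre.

x -9505905 m, y 3751607 m

Web Mercator is spherical with R = a = 6378137 m.
x = R·λ = 6378137 × -1.490389008 = -9505905.277 m.
y = R·ln tan(π/4 + φ/2) = 6378137 × 0.588198000 = 3751607.428 m.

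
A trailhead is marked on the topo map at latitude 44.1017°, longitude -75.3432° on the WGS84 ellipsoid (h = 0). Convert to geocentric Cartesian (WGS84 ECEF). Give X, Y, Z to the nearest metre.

WGS84: a = 6378137 m, e² = 0.006694380; N(φ) = a/√(1−e²sin²φ) = 6388501.971 m.
X = (N+h)·cosφ·cosλ = 1160798.764 m; Y = (N+h)·cosφ·sinλ = -4438332.748 m; Z = (N(1−e²)+h)·sinφ = 4416213.337 m.

X 1160799 m, Y -4438333 m, Z 4416213 m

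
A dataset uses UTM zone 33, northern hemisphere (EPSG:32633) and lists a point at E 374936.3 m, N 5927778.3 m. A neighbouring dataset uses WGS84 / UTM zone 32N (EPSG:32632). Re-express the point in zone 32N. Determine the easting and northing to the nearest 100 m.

E 773000 m, N 5934000 m

UTM 33N → geographic: φ = 53.48409956°, λ = 13.11520030°.
UTM 32N (λ₀ = 9°) forward: E = 773005.178 m, N = 5934010.126 m.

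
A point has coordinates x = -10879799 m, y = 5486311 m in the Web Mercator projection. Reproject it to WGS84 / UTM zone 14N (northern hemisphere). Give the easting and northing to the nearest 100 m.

E 601200 m, N 4887600 m

Web Mercator inverse (R = 6378137 m) → φ = 44.13469977°, λ = -97.73489730°.
UTM 14N forward: E = 601198.993 m, N = 4887611.881 m.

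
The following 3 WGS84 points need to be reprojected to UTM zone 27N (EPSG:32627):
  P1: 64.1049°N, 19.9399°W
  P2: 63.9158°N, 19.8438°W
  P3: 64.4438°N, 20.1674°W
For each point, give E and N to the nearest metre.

P1: E 551655 m, N 7109133 m; P2: E 556720 m, N 7088146 m; P3: E 540076 m, N 7146732 m

UTM zone 27N: λ₀ = -21°, k₀ = 0.9996.
P1 (64.1049°, -19.9399°) → (551655.490, 7109133.451) m.
P2 (63.9158°, -19.8438°) → (556720.002, 7088145.606) m.
P3 (64.4438°, -20.1674°) → (540076.240, 7146732.240) m.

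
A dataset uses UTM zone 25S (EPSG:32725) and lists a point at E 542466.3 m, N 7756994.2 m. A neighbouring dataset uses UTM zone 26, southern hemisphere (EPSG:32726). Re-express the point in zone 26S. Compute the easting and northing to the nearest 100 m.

E -84700 m, N 7747100 m

UTM 25S → geographic: φ = -20.28440026°, λ = -32.59329992°.
UTM 26S (λ₀ = -27°) forward: E = -84740.817 m, N = 7747129.592 m.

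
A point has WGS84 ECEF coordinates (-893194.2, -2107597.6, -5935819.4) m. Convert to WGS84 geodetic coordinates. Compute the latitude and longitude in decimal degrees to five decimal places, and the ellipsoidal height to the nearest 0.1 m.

λ = atan2(Y, X) = -112.96710030°; p = √(X²+Y²) = 2289053.0 m.
Bowring's method on WGS84 (a = 6378137 m, b = 6356752.314 m) gives φ = -69.04049960°, h = 2386.903 m.

lat -69.04050°, lon -112.96710°, h 2386.9 m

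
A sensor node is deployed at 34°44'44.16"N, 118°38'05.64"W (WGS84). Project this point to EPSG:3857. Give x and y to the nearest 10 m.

x -13206380 m, y 4129360 m

Web Mercator is spherical with R = a = 6378137 m.
x = R·λ = 6378137 × -2.070569613 = -13206376.658 m.
y = R·ln tan(π/4 + φ/2) = 6378137 × 0.647424588 = 4129362.718 m.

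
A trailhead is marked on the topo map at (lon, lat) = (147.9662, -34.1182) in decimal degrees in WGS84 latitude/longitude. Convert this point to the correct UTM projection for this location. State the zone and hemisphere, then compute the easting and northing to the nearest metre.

Longitude 147.9662° lies in the 6° band [144°, 150°), giving zone 55; latitude is south of the equator, so 55S.
Zone 55 central meridian λ₀ = 6×55 − 183 = 147°; Δλ = +0.9662°.
Transverse Mercator on WGS84 with k₀ = 0.9996 gives E = 589104.279 m, N = 6224316.685 m.

Zone 55S: E 589104 m, N 6224317 m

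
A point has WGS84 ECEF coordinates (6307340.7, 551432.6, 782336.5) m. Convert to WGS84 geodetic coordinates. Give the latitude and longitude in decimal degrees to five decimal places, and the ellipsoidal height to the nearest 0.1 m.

λ = atan2(Y, X) = 4.99650029°; p = √(X²+Y²) = 6331399.9 m.
Bowring's method on WGS84 (a = 6378137 m, b = 6356752.314 m) gives φ = 7.09100007°, h = 1737.513 m.

lat 7.09100°, lon 4.99650°, h 1737.5 m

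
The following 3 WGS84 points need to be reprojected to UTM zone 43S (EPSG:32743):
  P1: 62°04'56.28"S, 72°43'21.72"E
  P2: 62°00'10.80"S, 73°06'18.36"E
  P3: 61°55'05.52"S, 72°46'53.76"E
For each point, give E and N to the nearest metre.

UTM zone 43S: λ₀ = 75°, k₀ = 0.9996.
P1 (-62.0823°, 72.7227°) → (381060.668, 3114562.480) m.
P2 (-62.0030°, 73.1051°) → (400770.154, 3124036.610) m.
P3 (-61.9182°, 72.7816°) → (383511.027, 3132942.390) m.

P1: E 381061 m, N 3114562 m; P2: E 400770 m, N 3124037 m; P3: E 383511 m, N 3132942 m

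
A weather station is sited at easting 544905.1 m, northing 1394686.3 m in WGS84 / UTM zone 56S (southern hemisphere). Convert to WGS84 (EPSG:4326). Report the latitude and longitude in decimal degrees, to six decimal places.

Zone 56S: λ₀ = 153°, k₀ = 0.9996, false easting 500000 m, false northing 10000000 m.
Meridian distance M = (N − FN)/k₀ = -8608757.2 m.
Inverse transverse Mercator on WGS84 gives φ = -77.51820012°, λ = 154.86150097°.

lat -77.518200°, lon 154.861501°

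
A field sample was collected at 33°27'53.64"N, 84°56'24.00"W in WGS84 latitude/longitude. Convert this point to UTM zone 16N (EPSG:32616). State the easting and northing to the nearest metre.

Zone 16 central meridian λ₀ = 6×16 − 183 = -87°; Δλ = +2.0600°.
Transverse Mercator on WGS84 with k₀ = 0.9996 gives E = 691437.351 m, N = 3704725.927 m.

E 691437 m, N 3704726 m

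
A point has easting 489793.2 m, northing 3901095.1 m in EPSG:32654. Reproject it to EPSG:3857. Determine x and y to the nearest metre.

x 15683558 m, y 4198303 m

Unproject from UTM 54N (λ₀ = 141°) → φ = 35.25290029°, λ = 140.88780040°.
Web Mercator (R = 6378137 m): x = 15683558.200 m, y = 4198302.616 m.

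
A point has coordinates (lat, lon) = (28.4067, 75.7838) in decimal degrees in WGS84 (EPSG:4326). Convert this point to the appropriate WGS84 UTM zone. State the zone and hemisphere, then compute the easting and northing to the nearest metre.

Zone 43N: E 576775 m, N 3142506 m

Longitude 75.7838° lies in the 6° band [72°, 78°), giving zone 43; latitude is north of the equator, so 43N.
Zone 43 central meridian λ₀ = 6×43 − 183 = 75°; Δλ = +0.7838°.
Transverse Mercator on WGS84 with k₀ = 0.9996 gives E = 576775.237 m, N = 3142505.783 m.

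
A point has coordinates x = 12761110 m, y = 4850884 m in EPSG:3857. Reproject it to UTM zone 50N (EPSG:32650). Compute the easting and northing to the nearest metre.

Web Mercator inverse (R = 6378137 m) → φ = 39.89629792°, λ = 114.63500155°.
UTM 50N forward: E = 297809.095 m, N = 4418924.750 m.

E 297809 m, N 4418925 m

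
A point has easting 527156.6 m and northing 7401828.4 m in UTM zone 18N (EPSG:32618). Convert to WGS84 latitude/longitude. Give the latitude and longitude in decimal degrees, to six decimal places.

lat 66.733700°, lon -74.383901°

Zone 18N: λ₀ = -75°, k₀ = 0.9996, false easting 500000 m.
Meridian distance M = (N − FN)/k₀ = 7404790.3 m.
Inverse transverse Mercator on WGS84 gives φ = 66.73370034°, λ = -74.38390097°.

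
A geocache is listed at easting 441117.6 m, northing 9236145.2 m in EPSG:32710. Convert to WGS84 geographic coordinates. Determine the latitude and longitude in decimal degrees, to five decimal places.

Zone 10S: λ₀ = -123°, k₀ = 0.9996, false easting 500000 m, false northing 10000000 m.
Meridian distance M = (N − FN)/k₀ = -764160.5 m.
Inverse transverse Mercator on WGS84 gives φ = -6.91020038°, λ = -123.53299991°.

lat -6.91020°, lon -123.53300°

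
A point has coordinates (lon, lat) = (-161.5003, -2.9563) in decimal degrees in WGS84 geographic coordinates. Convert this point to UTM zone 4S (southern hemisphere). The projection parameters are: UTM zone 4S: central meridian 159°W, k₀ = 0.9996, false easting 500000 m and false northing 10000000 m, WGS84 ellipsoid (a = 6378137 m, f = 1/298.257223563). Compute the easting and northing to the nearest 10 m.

E 222060 m, N 9672920 m

Zone 4 central meridian λ₀ = 6×4 − 183 = -159°; Δλ = -2.5003°.
Transverse Mercator on WGS84 with k₀ = 0.9996 gives E = 222058.652 m, N = 9672924.193 m.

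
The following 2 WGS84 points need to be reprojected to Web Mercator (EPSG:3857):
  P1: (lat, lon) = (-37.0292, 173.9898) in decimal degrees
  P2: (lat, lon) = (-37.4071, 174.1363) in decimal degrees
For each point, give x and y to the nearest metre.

Web Mercator: x = R·λ, y = R·ln tan(π/4+φ/2), R = 6378137 m.
P1 (-37.0292°, 173.9898°) → (19368455.939, -4443177.673) m.
P2 (-37.4071°, 174.1363°) → (19384764.245, -4496004.212) m.

P1: x 19368456 m, y -4443178 m; P2: x 19384764 m, y -4496004 m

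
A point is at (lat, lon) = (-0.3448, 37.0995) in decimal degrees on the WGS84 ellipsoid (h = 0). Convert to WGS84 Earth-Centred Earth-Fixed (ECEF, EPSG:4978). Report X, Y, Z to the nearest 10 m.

X 5087040 m, Y 3847230 m, Z -38130 m

WGS84: a = 6378137 m, e² = 0.006694380; N(φ) = a/√(1−e²sin²φ) = 6378137.773 m.
X = (N+h)·cosφ·cosλ = 5087041.643 m; Y = (N+h)·cosφ·sinλ = 3847229.593 m; Z = (N(1−e²)+h)·sinφ = -38125.785 m.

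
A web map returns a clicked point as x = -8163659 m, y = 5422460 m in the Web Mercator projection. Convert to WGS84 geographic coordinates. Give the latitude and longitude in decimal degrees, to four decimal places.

lat 43.7216°, lon -73.3354°

R = 6378137 m. λ = x/R = -73.33539654°.
φ = 2·arctan(exp(y/R)) − 90° = 2·arctan(2.34003) − 90° = 43.72160171°.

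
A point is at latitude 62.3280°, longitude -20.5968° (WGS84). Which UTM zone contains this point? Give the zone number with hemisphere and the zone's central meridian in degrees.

UTM zone = ⌊(λ + 180)/6⌋ + 1; -20.5968° ∈ [-24°, -18°) → zone 27.
Hemisphere: N (φ ≥ 0).
Central meridian λ₀ = 6×27 − 183 = -21°.

Zone 27N, central meridian -21°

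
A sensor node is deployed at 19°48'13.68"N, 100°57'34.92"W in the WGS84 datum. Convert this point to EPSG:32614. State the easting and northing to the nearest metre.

E 294721 m, N 2190960 m

Zone 14 central meridian λ₀ = 6×14 − 183 = -99°; Δλ = -1.9597°.
Transverse Mercator on WGS84 with k₀ = 0.9996 gives E = 294721.301 m, N = 2190959.771 m.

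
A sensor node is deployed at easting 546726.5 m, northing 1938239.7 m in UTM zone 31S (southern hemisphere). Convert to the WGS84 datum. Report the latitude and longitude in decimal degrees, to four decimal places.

lat -72.6480°, lon 4.4038°

Zone 31S: λ₀ = 3°, k₀ = 0.9996, false easting 500000 m, false northing 10000000 m.
Meridian distance M = (N − FN)/k₀ = -8064986.3 m.
Inverse transverse Mercator on WGS84 gives φ = -72.64800027°, λ = 4.40380042°.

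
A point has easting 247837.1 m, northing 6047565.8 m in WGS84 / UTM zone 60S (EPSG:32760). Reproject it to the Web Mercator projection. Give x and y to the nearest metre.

x 19393369 m, y -4257172 m

Unproject from UTM 60S (λ₀ = 177°) → φ = -35.68359959°, λ = 174.21360040°.
Web Mercator (R = 6378137 m): x = 19393369.285 m, y = -4257172.047 m.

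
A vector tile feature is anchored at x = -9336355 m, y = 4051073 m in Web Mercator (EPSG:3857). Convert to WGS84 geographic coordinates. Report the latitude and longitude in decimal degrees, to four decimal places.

R = 6378137 m. λ = x/R = -83.86990394°.
φ = 2·arctan(exp(y/R)) − 90° = 2·arctan(1.88731) − 90° = 34.16569816°.

lat 34.1657°, lon -83.8699°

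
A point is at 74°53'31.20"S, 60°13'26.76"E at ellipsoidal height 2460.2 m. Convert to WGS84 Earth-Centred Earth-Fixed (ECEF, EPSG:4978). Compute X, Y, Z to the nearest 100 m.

WGS84: a = 6378137 m, e² = 0.006694380; N(φ) = a/√(1−e²sin²φ) = 6398129.155 m.
X = (N+h)·cosφ·cosλ = 828465.438 m; Y = (N+h)·cosφ·sinλ = 1447994.156 m; Z = (N(1−e²)+h)·sinφ = -6138009.883 m.

X 828500 m, Y 1448000 m, Z -6138000 m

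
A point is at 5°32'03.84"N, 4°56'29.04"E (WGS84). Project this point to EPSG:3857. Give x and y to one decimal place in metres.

Web Mercator is spherical with R = a = 6378137 m.
x = R·λ = 6378137 × 0.086243700 = 550074.132 m.
y = R·ln tan(π/4 + φ/2) = 6378137 × 0.096744061 = 617046.877 m.

x 550074.1 m, y 617046.9 m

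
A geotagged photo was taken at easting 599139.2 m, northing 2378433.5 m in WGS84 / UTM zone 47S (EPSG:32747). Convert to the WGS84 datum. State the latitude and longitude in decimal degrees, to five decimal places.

Zone 47S: λ₀ = 99°, k₀ = 0.9996, false easting 500000 m, false northing 10000000 m.
Meridian distance M = (N − FN)/k₀ = -7624616.3 m.
Inverse transverse Mercator on WGS84 gives φ = -68.68819963°, λ = 101.44479903°.

lat -68.68820°, lon 101.44480°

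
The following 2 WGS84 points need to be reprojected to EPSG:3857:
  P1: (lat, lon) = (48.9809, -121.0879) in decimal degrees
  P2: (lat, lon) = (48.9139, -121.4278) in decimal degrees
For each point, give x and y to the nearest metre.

P1: x -13479443 m, y 6271621 m; P2: x -13517281 m, y 6260265 m

Web Mercator: x = R·λ, y = R·ln tan(π/4+φ/2), R = 6378137 m.
P1 (48.9809°, -121.0879°) → (-13479443.369, 6271621.145) m.
P2 (48.9139°, -121.4278°) → (-13517280.864, 6260264.633) m.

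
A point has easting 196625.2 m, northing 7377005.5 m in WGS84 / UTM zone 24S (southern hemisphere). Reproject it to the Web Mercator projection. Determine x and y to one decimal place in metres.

x -4672602.2 m, y -2715593.4 m

Unproject from UTM 24S (λ₀ = -39°) → φ = -23.68930017°, λ = -41.97469980°.
Web Mercator (R = 6378137 m): x = -4672602.208 m, y = -2715593.428 m.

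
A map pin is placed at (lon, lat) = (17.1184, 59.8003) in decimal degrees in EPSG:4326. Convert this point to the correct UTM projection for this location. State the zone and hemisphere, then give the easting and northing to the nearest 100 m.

Zone 33N: E 618900 m, N 6631100 m

Longitude 17.1184° lies in the 6° band [12°, 18°), giving zone 33; latitude is north of the equator, so 33N.
Zone 33 central meridian λ₀ = 6×33 − 183 = 15°; Δλ = +2.1184°.
Transverse Mercator on WGS84 with k₀ = 0.9996 gives E = 618857.462 m, N = 6631070.766 m.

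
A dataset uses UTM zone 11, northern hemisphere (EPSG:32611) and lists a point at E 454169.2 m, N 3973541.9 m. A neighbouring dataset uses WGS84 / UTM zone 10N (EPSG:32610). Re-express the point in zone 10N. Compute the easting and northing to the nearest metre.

E 995821 m, N 3987384 m

UTM 11N → geographic: φ = 35.90510029°, λ = -117.50790012°.
UTM 10N (λ₀ = -123°) forward: E = 995820.741 m, N = 3987383.686 m.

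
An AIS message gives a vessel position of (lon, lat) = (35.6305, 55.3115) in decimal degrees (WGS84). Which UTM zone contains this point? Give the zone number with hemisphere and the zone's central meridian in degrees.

Zone 36N, central meridian 33°

UTM zone = ⌊(λ + 180)/6⌋ + 1; 35.6305° ∈ [30°, 36°) → zone 36.
Hemisphere: N (φ ≥ 0).
Central meridian λ₀ = 6×36 − 183 = 33°.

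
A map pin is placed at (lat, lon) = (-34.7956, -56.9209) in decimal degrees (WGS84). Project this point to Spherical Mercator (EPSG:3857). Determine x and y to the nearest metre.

x -6336406 m, y -4136139 m

Web Mercator is spherical with R = a = 6378137 m.
x = R·λ = 6378137 × -0.993457118 = -6336405.603 m.
y = R·ln tan(π/4 + φ/2) = 6378137 × -0.648486945 = -4136138.577 m.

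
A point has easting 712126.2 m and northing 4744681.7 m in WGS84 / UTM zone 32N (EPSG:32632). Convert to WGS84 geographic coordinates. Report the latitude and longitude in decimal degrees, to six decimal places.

lat 42.825300°, lon 11.595100°

Zone 32N: λ₀ = 9°, k₀ = 0.9996, false easting 500000 m.
Meridian distance M = (N − FN)/k₀ = 4746580.3 m.
Inverse transverse Mercator on WGS84 gives φ = 42.82530036°, λ = 11.59509978°.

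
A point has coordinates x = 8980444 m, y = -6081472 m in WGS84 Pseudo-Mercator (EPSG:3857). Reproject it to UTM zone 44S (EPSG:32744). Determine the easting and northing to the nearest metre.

E 475513 m, N 4700631 m

Web Mercator inverse (R = 6378137 m) → φ = -47.84720060°, λ = 80.67270103°.
UTM 44S forward: E = 475512.974 m, N = 4700630.716 m.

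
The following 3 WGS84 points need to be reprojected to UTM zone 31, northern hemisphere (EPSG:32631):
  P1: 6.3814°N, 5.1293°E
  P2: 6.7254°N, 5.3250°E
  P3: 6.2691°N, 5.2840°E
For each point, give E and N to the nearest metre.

UTM zone 31N: λ₀ = 3°, k₀ = 0.9996.
P1 (6.3814°, 5.1293°) → (735532.701, 705852.262) m.
P2 (6.7254°, 5.3250°) → (757014.900, 744003.913) m.
P3 (6.2691°, 5.2840°) → (752708.050, 693501.854) m.

P1: E 735533 m, N 705852 m; P2: E 757015 m, N 744004 m; P3: E 752708 m, N 693502 m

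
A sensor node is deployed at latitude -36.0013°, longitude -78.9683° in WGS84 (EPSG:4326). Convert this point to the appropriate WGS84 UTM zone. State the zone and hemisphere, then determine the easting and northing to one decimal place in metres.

Longitude -78.9683° lies in the 6° band [-84°, -78°), giving zone 17; latitude is south of the equator, so 17S.
Zone 17 central meridian λ₀ = 6×17 − 183 = -81°; Δλ = +2.0317°.
Transverse Mercator on WGS84 with k₀ = 0.9996 gives E = 683121.248 m, N = 6013998.454 m.

Zone 17S: E 683121.2 m, N 6013998.5 m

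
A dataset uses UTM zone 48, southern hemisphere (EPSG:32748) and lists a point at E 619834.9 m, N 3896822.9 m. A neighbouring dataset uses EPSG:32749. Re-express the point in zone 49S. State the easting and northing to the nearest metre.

E 236691 m, N 3890658 m

UTM 48S → geographic: φ = -55.06090016°, λ = 106.87629940°.
UTM 49S (λ₀ = 111°) forward: E = 236690.857 m, N = 3890658.445 m.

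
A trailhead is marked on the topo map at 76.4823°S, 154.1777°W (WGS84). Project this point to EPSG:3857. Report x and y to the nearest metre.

Web Mercator is spherical with R = a = 6378137 m.
x = R·λ = 6378137 × -2.690908498 = -17162983.056 m.
y = R·ln tan(π/4 + φ/2) = 6378137 × -2.132720571 = -13602783.985 m.

x -17162983 m, y -13602784 m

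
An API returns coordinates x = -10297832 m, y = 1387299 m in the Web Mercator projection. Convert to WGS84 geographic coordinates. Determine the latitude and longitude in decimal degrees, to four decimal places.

R = 6378137 m. λ = x/R = -92.50699879°.
φ = 2·arctan(exp(y/R)) − 90° = 2·arctan(1.24298) − 90° = 12.36520017°.

lat 12.3652°, lon -92.5070°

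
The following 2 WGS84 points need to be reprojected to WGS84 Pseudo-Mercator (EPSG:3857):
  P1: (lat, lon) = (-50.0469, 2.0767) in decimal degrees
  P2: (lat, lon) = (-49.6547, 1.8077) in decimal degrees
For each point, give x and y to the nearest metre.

P1: x 231177 m, y -6454402 m; P2: x 201232 m, y -6386689 m

Web Mercator: x = R·λ, y = R·ln tan(π/4+φ/2), R = 6378137 m.
P1 (-50.0469°, 2.0767°) → (231177.187, -6454402.060) m.
P2 (-49.6547°, 1.8077°) → (201232.244, -6386689.331) m.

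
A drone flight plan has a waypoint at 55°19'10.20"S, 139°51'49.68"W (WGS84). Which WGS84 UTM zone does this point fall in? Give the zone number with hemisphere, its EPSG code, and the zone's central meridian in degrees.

UTM zone = ⌊(λ + 180)/6⌋ + 1; -139.8638° ∈ [-144°, -138°) → zone 7.
Hemisphere: S (φ < 0).
Central meridian λ₀ = 6×7 − 183 = -141°.
EPSG code: 32707.

Zone 7S (EPSG:32707), central meridian -141°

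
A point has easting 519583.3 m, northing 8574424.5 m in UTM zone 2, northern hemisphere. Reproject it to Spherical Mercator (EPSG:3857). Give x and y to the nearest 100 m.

Unproject from UTM 2N (λ₀ = -171°) → φ = 77.24659976°, λ = -170.20530118°.
Web Mercator (R = 6378137 m): x = -18947167.458 m, y = 13977275.424 m.

x -18947200 m, y 13977300 m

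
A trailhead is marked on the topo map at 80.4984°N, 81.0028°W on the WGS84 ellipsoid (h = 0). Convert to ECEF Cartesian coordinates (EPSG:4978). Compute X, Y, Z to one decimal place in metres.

WGS84: a = 6378137 m, e² = 0.006694380; N(φ) = a/√(1−e²sin²φ) = 6399006.064 m.
X = (N+h)·cosφ·cosλ = 165193.379 m; Y = (N+h)·cosφ·sinλ = -1043319.934 m; Z = (N(1−e²)+h)·sinφ = 6268968.358 m.

X 165193.4 m, Y -1043319.9 m, Z 6268968.4 m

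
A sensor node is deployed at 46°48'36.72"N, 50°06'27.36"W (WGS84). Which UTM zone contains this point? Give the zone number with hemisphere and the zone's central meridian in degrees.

UTM zone = ⌊(λ + 180)/6⌋ + 1; -50.1076° ∈ [-54°, -48°) → zone 22.
Hemisphere: N (φ ≥ 0).
Central meridian λ₀ = 6×22 − 183 = -51°.

Zone 22N, central meridian -51°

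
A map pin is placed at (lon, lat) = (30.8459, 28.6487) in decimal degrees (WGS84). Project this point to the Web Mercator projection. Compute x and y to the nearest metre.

x 3433750 m, y 3331009 m

Web Mercator is spherical with R = a = 6378137 m.
x = R·λ = 6378137 × 0.538362516 = 3433749.881 m.
y = R·ln tan(π/4 + φ/2) = 6378137 × 0.522254217 = 3331008.947 m.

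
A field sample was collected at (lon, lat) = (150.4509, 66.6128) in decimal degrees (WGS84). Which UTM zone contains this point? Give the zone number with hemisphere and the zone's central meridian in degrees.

Zone 56N, central meridian 153°

UTM zone = ⌊(λ + 180)/6⌋ + 1; 150.4509° ∈ [150°, 156°) → zone 56.
Hemisphere: N (φ ≥ 0).
Central meridian λ₀ = 6×56 − 183 = 153°.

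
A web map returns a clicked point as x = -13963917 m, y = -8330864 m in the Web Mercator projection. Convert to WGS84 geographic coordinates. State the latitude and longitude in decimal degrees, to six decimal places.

R = 6378137 m. λ = x/R = -125.44000067°.
φ = 2·arctan(exp(y/R)) − 90° = 2·arctan(0.27086) − 90° = -59.68919817°.

lat -59.689198°, lon -125.440001°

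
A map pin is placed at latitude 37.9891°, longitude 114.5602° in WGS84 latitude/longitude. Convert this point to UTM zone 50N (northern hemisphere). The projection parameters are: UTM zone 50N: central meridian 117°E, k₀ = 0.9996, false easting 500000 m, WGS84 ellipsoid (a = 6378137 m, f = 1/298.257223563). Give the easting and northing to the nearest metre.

Zone 50 central meridian λ₀ = 6×50 − 183 = 117°; Δλ = -2.4398°.
Transverse Mercator on WGS84 with k₀ = 0.9996 gives E = 285744.535 m, N = 4207414.426 m.

E 285745 m, N 4207414 m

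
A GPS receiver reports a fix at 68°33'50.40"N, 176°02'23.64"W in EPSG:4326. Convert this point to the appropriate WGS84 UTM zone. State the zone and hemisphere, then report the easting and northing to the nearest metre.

Zone 1N: E 539157 m, N 7606053 m

Longitude -176.0399° lies in the 6° band [-180°, -174°), giving zone 1; latitude is north of the equator, so 1N.
Zone 1 central meridian λ₀ = 6×1 − 183 = -177°; Δλ = +0.9601°.
Transverse Mercator on WGS84 with k₀ = 0.9996 gives E = 539156.521 m, N = 7606052.820 m.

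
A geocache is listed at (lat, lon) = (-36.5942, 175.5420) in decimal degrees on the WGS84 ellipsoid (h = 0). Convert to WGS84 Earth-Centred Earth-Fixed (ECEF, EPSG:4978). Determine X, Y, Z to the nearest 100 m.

WGS84: a = 6378137 m, e² = 0.006694380; N(φ) = a/√(1−e²sin²φ) = 6385737.668 m.
X = (N+h)·cosφ·cosλ = -5111455.947 m; Y = (N+h)·cosφ·sinλ = 398510.423 m; Z = (N(1−e²)+h)·sinφ = -3781332.387 m.

X -5111500 m, Y 398500 m, Z -3781300 m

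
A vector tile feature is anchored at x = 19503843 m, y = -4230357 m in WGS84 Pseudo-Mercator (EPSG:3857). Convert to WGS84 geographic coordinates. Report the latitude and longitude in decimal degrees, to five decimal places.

R = 6378137 m. λ = x/R = 175.20600266°.
φ = 2·arctan(exp(y/R)) − 90° = 2·arctan(0.51517) − 90° = -35.48770198°.

lat -35.48770°, lon 175.20600°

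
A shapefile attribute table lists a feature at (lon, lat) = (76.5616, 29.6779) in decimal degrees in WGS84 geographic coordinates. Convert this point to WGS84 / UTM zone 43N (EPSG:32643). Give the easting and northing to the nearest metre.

E 651106 m, N 3284115 m

Zone 43 central meridian λ₀ = 6×43 − 183 = 75°; Δλ = +1.5616°.
Transverse Mercator on WGS84 with k₀ = 0.9996 gives E = 651106.314 m, N = 3284114.657 m.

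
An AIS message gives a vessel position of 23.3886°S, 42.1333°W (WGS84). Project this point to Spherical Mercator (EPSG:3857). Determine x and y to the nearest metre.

x -4690258 m, y -2679081 m

Web Mercator is spherical with R = a = 6378137 m.
x = R·λ = 6378137 × -0.735364810 = -4690257.501 m.
y = R·ln tan(π/4 + φ/2) = 6378137 × -0.420041365 = -2679081.373 m.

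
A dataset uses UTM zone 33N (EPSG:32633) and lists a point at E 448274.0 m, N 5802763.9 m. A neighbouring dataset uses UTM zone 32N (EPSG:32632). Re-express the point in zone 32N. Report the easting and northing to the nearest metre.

E 856621 m, N 5815424 m

UTM 33N → geographic: φ = 52.37269979°, λ = 14.24020021°.
UTM 32N (λ₀ = 9°) forward: E = 856620.639 m, N = 5815424.000 m.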